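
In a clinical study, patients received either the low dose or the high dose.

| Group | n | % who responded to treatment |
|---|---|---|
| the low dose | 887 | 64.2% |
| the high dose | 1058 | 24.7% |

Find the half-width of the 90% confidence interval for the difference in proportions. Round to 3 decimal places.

0.034

Each SE is √(p̂(1−p̂)/n): √(0.6420·0.3580/887) = 0.01610 and √(0.2470·0.7530/1058) = 0.01326.
SE(p̂₁ − p̂₂) = √(SE₁² + SE₂²) = √(0.00025921 + 0.0001758276) = 0.02086, since the two samples are independent.
At 90% confidence z* = 1.645; margin = 1.645 × 0.02086 = 0.03431.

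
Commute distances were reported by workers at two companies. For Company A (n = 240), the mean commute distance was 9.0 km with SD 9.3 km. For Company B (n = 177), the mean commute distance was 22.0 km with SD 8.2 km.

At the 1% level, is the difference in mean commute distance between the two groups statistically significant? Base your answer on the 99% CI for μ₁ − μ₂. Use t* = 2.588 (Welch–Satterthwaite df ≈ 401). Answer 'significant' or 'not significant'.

significant

SE₁ = s₁/√n₁ = 9.3/√240 = 0.6003; SE₂ = 8.2/√177 = 0.6163.
Independent samples, unequal variances: SE_diff = √(SE₁² + SE₂²) = √(0.36036009 + 0.37982569) = 0.8603.
t* = 2.588, so margin of error = 2.588 × 0.8603 = 2.2265.
Difference in means = 9.0 − 22.0 = -13.0000.
-13.0000 ± 2.2265 → (-15.2265, -10.7735).
The interval (-15.2265, -10.7735) does not contain 0, so the difference is significant.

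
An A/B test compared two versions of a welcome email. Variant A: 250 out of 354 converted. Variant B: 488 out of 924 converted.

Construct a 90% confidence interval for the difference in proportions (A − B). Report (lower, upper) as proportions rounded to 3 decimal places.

First, p̂₁ = 250/354 = 0.7062; p̂₂ = 488/924 = 0.5281.
The two standard errors are √(0.7062×0.2938/354) = 0.02421 and √(0.5281×0.4719/924) = 0.01642.
Because the samples are independent, SE_diff = √(0.02421² + 0.01642²) = 0.02925.
Using z* = 1.645 for 90%, ME = 1.645 × 0.02925 = 0.04812.
p̂₁ − p̂₂ = 0.1781; interval 0.1781 ± 0.04812 gives (0.130, 0.226).

(0.130, 0.226)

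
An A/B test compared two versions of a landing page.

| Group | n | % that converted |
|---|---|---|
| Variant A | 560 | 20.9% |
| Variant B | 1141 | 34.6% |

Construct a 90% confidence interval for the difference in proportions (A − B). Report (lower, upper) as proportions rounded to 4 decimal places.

(-0.1735, -0.1005)

SE₁ = √(p̂₁(1−p̂₁)/n₁) = √(0.2090·0.7910/560) = 0.01718; SE₂ = √(0.3460·0.6540/1141) = 0.01408.
Independent samples: SE of the difference = √(SE₁² + SE₂²) = √(0.0002951524 + 0.0001982464) = 0.02221.
z* for 90% confidence is 1.645, so the margin of error is 1.645 × 0.02221 = 0.03654.
Point estimate p̂₁ − p̂₂ = 0.2090 − 0.3460 = -0.1370.
-0.1370 ± 0.03654 → (-0.1735, -0.1005).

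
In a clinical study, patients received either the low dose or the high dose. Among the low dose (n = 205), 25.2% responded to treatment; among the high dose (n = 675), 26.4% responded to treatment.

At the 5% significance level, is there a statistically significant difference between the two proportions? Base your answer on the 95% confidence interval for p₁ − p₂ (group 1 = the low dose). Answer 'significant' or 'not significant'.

not significant

The two standard errors are √(0.2520×0.7480/205) = 0.03032 and √(0.2640×0.7360/675) = 0.01697.
Because the samples are independent, SE_diff = √(0.03032² + 0.01697²) = 0.03475.
Using z* = 1.960 for 95%, ME = 1.960 × 0.03475 = 0.06811.
p̂₁ − p̂₂ = -0.0120; interval -0.0120 ± 0.06811 gives (-0.08011, 0.05611).
The interval (-0.08011, 0.05611) contains 0, so the difference is not significant.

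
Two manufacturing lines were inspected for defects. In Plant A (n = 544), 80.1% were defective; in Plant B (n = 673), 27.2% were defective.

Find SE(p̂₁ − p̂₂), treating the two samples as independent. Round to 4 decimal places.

The two standard errors are √(0.8010×0.1990/544) = 0.01712 and √(0.2720×0.7280/673) = 0.01715.
Because the samples are independent, SE_diff = √(0.01712² + 0.01715²) = 0.02423.

0.0242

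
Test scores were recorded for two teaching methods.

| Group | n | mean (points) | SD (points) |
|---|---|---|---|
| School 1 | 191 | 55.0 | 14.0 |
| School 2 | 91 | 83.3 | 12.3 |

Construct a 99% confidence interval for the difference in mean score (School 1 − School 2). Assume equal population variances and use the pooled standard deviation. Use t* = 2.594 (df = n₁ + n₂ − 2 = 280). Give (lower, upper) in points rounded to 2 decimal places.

(-32.75, -23.85)

Pooled variance s_p² = [190·14.0² + 90·12.3²] / (191+91−2) = 181.6289, so s_p = 13.4770.
SE_diff = s_p·√(1/n₁ + 1/n₂) = 13.4770·√(1/191 + 1/91) = 1.7166.
t* = 2.594; margin = 2.594 × 1.7166 = 4.4529.
Difference = 55.0 − 83.3 = -28.3000.
-28.3000 ± 4.4529 → (-32.75, -23.85).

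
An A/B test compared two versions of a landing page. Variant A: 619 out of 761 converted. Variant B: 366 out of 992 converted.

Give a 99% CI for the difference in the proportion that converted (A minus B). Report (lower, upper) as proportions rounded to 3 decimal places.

First, p̂₁ = 619/761 = 0.8134; p̂₂ = 366/992 = 0.3690.
The two standard errors are √(0.8134×0.1866/761) = 0.01412 and √(0.3690×0.6310/992) = 0.01532.
Because the samples are independent, SE_diff = √(0.01412² + 0.01532²) = 0.02083.
Using z* = 2.576 for 99%, ME = 2.576 × 0.02083 = 0.05366.
p̂₁ − p̂₂ = 0.4444; interval 0.4444 ± 0.05366 gives (0.391, 0.498).

(0.391, 0.498)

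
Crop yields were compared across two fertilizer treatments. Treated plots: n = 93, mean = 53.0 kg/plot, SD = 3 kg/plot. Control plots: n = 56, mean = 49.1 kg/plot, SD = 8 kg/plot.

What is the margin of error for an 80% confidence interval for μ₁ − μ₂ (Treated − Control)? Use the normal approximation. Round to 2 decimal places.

1.43

Per-group SEs: s₁/√n₁ = 3/√93 = 0.3111, s₂/√n₂ = 8/√56 = 1.0690.
Unpooled SE of the difference: √(0.09678321 + 1.142761) = 1.1133.
Margin of error = z* · SE = 1.282 × 1.1133 = 1.4273.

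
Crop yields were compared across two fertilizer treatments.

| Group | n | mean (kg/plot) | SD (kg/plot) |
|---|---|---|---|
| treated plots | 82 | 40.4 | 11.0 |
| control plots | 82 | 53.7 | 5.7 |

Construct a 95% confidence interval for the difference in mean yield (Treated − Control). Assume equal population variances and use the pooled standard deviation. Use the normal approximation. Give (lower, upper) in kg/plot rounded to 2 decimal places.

Pooled variance s_p² = [81·11.0² + 81·5.7²] / (82+82−2) = 76.7450, so s_p = 8.7604.
SE_diff = s_p·√(1/n₁ + 1/n₂) = 8.7604·√(1/82 + 1/82) = 1.3681.
z* = 1.960; margin = 1.960 × 1.3681 = 2.6815.
Difference = 40.4 − 53.7 = -13.3000.
-13.3000 ± 2.6815 → (-15.98, -10.62).

(-15.98, -10.62)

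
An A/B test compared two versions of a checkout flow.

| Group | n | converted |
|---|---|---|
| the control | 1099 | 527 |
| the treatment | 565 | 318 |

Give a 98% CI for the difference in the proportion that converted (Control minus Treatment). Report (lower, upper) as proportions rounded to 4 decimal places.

(-0.1432, -0.0234)

Sample proportions: 527/1099 = 0.4795, 318/565 = 0.5628.
Each SE is √(p̂(1−p̂)/n): √(0.4795·0.5205/1099) = 0.01507 and √(0.5628·0.4372/565) = 0.02087.
SE(p̂₁ − p̂₂) = √(SE₁² + SE₂²) = √(0.0002271049 + 0.0004355569) = 0.02574, since the two samples are independent.
At 98% confidence z* = 2.326; margin = 2.326 × 0.02574 = 0.05987.
The difference is 0.4795 − 0.5628 = -0.0833, so the interval is -0.0833 ± 0.05987 = (-0.1432, -0.0234).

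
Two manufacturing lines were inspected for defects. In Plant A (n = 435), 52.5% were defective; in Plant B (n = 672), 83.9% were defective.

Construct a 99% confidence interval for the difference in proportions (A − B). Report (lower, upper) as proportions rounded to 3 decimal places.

Each SE is √(p̂(1−p̂)/n): √(0.5250·0.4750/435) = 0.02394 and √(0.8390·0.1610/672) = 0.01418.
SE(p̂₁ − p̂₂) = √(SE₁² + SE₂²) = √(0.0005731236 + 0.0002010724) = 0.02782, since the two samples are independent.
At 99% confidence z* = 2.576; margin = 2.576 × 0.02782 = 0.07166.
The difference is 0.5250 − 0.8390 = -0.3140, so the interval is -0.3140 ± 0.07166 = (-0.386, -0.242).

(-0.386, -0.242)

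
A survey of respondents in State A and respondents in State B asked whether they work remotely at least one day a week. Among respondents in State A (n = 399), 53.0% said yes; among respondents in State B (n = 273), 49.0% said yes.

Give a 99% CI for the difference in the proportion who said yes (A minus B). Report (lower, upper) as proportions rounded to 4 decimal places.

(-0.0611, 0.1411)

Each SE is √(p̂(1−p̂)/n): √(0.5300·0.4700/399) = 0.02499 and √(0.4900·0.5100/273) = 0.03026.
SE(p̂₁ − p̂₂) = √(SE₁² + SE₂²) = √(0.0006245001 + 0.0009156676) = 0.03924, since the two samples are independent.
At 99% confidence z* = 2.576; margin = 2.576 × 0.03924 = 0.10108.
The difference is 0.5300 − 0.4900 = 0.0400, so the interval is 0.0400 ± 0.10108 = (-0.0611, 0.1411).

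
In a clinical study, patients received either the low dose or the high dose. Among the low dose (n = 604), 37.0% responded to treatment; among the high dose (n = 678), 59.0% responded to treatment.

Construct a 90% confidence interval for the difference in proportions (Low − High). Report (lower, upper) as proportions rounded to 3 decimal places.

Each SE is √(p̂(1−p̂)/n): √(0.3700·0.6300/604) = 0.01965 and √(0.5900·0.4100/678) = 0.01889.
SE(p̂₁ − p̂₂) = √(SE₁² + SE₂²) = √(0.0003861225 + 0.0003568321) = 0.02726, since the two samples are independent.
At 90% confidence z* = 1.645; margin = 1.645 × 0.02726 = 0.04484.
The difference is 0.3700 − 0.5900 = -0.2200, so the interval is -0.2200 ± 0.04484 = (-0.265, -0.175).

(-0.265, -0.175)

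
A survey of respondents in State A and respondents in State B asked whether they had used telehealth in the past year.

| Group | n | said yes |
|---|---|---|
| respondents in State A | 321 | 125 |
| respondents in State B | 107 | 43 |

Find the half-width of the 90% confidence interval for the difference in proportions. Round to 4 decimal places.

Sample proportions: 125/321 = 0.3894, 43/107 = 0.4019.
Each SE is √(p̂(1−p̂)/n): √(0.3894·0.6106/321) = 0.02722 and √(0.4019·0.5981/107) = 0.04740.
SE(p̂₁ − p̂₂) = √(SE₁² + SE₂²) = √(0.0007409284 + 0.00224676) = 0.05466, since the two samples are independent.
At 90% confidence z* = 1.645; margin = 1.645 × 0.05466 = 0.08992.

0.0899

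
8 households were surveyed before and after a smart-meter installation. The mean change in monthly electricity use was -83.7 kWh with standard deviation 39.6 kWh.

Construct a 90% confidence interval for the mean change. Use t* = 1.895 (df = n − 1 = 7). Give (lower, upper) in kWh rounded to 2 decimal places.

(-110.23, -57.17)

This is a matched-pairs design, so SE = s_d/√n = 39.6/√8 = 14.0007.
Margin = 1.895 × 14.0007 = 26.5313; the interval is -83.7 ± 26.5313 = (-110.23, -57.17).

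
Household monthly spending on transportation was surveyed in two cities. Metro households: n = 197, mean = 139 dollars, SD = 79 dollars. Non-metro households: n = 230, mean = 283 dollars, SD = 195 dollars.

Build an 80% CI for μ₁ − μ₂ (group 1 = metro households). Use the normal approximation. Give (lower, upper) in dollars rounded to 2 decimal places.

(-161.99, -126.01)

SE₁ = s₁/√n₁ = 79/√197 = 5.6285; SE₂ = 195/√230 = 12.8579.
Independent samples, unequal variances: SE_diff = √(SE₁² + SE₂²) = √(31.68001225 + 165.32559241) = 14.0359.
z* = 1.282, so margin of error = 1.282 × 14.0359 = 17.9940.
Difference in means = 139 − 283 = -144.0000.
-144.0000 ± 17.9940 → (-161.99, -126.01).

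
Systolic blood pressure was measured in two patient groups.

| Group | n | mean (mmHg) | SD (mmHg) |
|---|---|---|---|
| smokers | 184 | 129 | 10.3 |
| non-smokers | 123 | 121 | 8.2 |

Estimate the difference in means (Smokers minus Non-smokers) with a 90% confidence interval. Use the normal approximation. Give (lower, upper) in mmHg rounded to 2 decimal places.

Per-group SEs: s₁/√n₁ = 10.3/√184 = 0.7593, s₂/√n₂ = 8.2/√123 = 0.7394.
Unpooled SE of the difference: √(0.57653649 + 0.54671236) = 1.0598.
Margin of error = z* · SE = 1.645 × 1.0598 = 1.7434.
x̄₁ − x̄₂ = 129 − 121 = 8.0000.
CI: 8.0000 ± 1.7434 = (6.26, 9.74).

(6.26, 9.74)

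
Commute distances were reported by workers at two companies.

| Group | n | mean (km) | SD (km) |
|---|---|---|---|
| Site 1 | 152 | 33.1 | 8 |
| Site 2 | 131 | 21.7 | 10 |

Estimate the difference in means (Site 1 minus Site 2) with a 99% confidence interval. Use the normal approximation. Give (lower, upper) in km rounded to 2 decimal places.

(8.60, 14.20)

SE₁ = s₁/√n₁ = 8/√152 = 0.6489; SE₂ = 10/√131 = 0.8737.
Independent samples, unequal variances: SE_diff = √(SE₁² + SE₂²) = √(0.42107121 + 0.76335169) = 1.0883.
z* = 2.576, so margin of error = 2.576 × 1.0883 = 2.8035.
Difference in means = 33.1 − 21.7 = 11.4000.
11.4000 ± 2.8035 → (8.60, 14.20).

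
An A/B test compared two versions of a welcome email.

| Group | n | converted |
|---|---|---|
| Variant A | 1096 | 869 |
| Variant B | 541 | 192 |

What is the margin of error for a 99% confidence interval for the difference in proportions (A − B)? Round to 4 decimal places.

0.0617

p̂₁ = 869/1096 = 0.7929 and p̂₂ = 192/541 = 0.3549.
SE₁ = √(p̂₁(1−p̂₁)/n₁) = √(0.7929·0.2071/1096) = 0.01224; SE₂ = √(0.3549·0.6451/541) = 0.02057.
Independent samples: SE of the difference = √(SE₁² + SE₂²) = √(0.0001498176 + 0.0004231249) = 0.02394.
z* for 99% confidence is 2.576, so the margin of error is 2.576 × 0.02394 = 0.06167.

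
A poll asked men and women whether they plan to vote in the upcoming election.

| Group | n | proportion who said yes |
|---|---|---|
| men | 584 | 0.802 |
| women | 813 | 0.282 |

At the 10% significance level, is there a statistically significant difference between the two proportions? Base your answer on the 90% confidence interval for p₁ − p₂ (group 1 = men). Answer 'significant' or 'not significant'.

significant

Each SE is √(p̂(1−p̂)/n): √(0.8020·0.1980/584) = 0.01649 and √(0.2820·0.7180/813) = 0.01578.
SE(p̂₁ − p̂₂) = √(SE₁² + SE₂²) = √(0.0002719201 + 0.0002490084) = 0.02282, since the two samples are independent.
At 90% confidence z* = 1.645; margin = 1.645 × 0.02282 = 0.03754.
The difference is 0.8020 − 0.2820 = 0.5200, so the interval is 0.5200 ± 0.03754 = (0.48246, 0.55754).
The interval (0.48246, 0.55754) does not contain 0, so the difference is significant.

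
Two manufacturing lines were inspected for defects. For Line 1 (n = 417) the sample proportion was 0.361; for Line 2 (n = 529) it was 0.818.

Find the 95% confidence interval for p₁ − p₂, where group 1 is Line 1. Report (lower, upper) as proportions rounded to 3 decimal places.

Each SE is √(p̂(1−p̂)/n): √(0.3610·0.6390/417) = 0.02352 and √(0.8180·0.1820/529) = 0.01678.
SE(p̂₁ − p̂₂) = √(SE₁² + SE₂²) = √(0.0005531904 + 0.0002815684) = 0.02889, since the two samples are independent.
At 95% confidence z* = 1.960; margin = 1.960 × 0.02889 = 0.05662.
The difference is 0.3610 − 0.8180 = -0.4570, so the interval is -0.4570 ± 0.05662 = (-0.514, -0.400).

(-0.514, -0.400)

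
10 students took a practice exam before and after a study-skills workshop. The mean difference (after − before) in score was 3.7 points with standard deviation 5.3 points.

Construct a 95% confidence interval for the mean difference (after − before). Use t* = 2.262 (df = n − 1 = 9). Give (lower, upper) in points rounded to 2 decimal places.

(-0.09, 7.49)

This is a matched-pairs design, so SE = s_d/√n = 5.3/√10 = 1.6760.
Margin = 2.262 × 1.6760 = 3.7911; the interval is 3.7 ± 3.7911 = (-0.09, 7.49).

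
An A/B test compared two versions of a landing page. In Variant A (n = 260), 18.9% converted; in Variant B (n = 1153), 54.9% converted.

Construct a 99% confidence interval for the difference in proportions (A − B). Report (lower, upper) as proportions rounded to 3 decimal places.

Each SE is √(p̂(1−p̂)/n): √(0.1890·0.8110/260) = 0.02428 and √(0.5490·0.4510/1153) = 0.01465.
SE(p̂₁ − p̂₂) = √(SE₁² + SE₂²) = √(0.0005895184 + 0.0002146225) = 0.02836, since the two samples are independent.
At 99% confidence z* = 2.576; margin = 2.576 × 0.02836 = 0.07306.
The difference is 0.1890 − 0.5490 = -0.3600, so the interval is -0.3600 ± 0.07306 = (-0.433, -0.287).

(-0.433, -0.287)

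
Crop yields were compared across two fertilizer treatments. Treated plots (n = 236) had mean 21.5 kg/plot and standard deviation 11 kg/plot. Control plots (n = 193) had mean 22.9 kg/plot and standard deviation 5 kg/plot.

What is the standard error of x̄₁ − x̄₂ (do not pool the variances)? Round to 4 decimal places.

SE₁ = s₁/√n₁ = 11/√236 = 0.7160; SE₂ = 5/√193 = 0.3599.
Independent samples, unequal variances: SE_diff = √(SE₁² + SE₂²) = √(0.512656 + 0.12952801) = 0.8014.

0.8014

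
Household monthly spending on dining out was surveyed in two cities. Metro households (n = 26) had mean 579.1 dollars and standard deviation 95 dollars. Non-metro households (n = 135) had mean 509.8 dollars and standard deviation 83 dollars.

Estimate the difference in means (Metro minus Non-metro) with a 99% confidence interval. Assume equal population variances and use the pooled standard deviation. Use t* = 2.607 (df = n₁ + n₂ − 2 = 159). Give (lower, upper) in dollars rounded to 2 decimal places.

(21.84, 116.76)

Pooled variance s_p² = [25·95² + 134·83²] / (26+135−2) = 7224.8491, so s_p = 84.9991.
SE_diff = s_p·√(1/n₁ + 1/n₂) = 84.9991·√(1/26 + 1/135) = 18.2043.
t* = 2.607; margin = 2.607 × 18.2043 = 47.4586.
Difference = 579.1 − 509.8 = 69.3000.
69.3000 ± 47.4586 → (21.84, 116.76).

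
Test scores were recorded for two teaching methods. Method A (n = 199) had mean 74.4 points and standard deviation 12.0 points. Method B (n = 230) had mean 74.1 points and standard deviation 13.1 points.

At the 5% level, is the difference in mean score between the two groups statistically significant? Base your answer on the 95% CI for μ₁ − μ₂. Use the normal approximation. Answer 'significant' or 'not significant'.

Per-group SEs: s₁/√n₁ = 12.0/√199 = 0.8507, s₂/√n₂ = 13.1/√230 = 0.8638.
Unpooled SE of the difference: √(0.72369049 + 0.74615044) = 1.2124.
Margin of error = z* · SE = 1.960 × 1.2124 = 2.3763.
x̄₁ − x̄₂ = 74.4 − 74.1 = 0.3000.
CI: 0.3000 ± 2.3763 = (-2.0763, 2.6763).
The interval (-2.0763, 2.6763) contains 0, so the difference is not significant.

not significant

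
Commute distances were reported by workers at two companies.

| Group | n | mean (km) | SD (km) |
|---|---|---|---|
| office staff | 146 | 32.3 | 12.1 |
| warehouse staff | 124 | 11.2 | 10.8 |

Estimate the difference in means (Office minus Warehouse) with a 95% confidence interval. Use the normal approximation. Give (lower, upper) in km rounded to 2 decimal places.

(18.37, 23.83)

Standard errors of each mean: 12.1/√146 = 1.0014 and 10.8/√124 = 0.9699.
SE(x̄₁ − x̄₂) = √(1.0014² + 0.9699²) = 1.3941 for independent samples with unequal variances.
With z* = 1.960, the margin is 1.960 × 1.3941 = 2.7324.
x̄₁ − x̄₂ = 32.3 − 11.2 = 21.1000; the interval is 21.1000 ± 2.7324 = (18.37, 23.83).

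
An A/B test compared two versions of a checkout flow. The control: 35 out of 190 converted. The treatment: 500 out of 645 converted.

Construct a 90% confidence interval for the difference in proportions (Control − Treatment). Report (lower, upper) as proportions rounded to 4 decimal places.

First, p̂₁ = 35/190 = 0.1842; p̂₂ = 500/645 = 0.7752.
The two standard errors are √(0.1842×0.8158/190) = 0.02812 and √(0.7752×0.2248/645) = 0.01644.
Because the samples are independent, SE_diff = √(0.02812² + 0.01644²) = 0.03257.
Using z* = 1.645 for 90%, ME = 1.645 × 0.03257 = 0.05358.
p̂₁ − p̂₂ = -0.5910; interval -0.5910 ± 0.05358 gives (-0.6446, -0.5374).

(-0.6446, -0.5374)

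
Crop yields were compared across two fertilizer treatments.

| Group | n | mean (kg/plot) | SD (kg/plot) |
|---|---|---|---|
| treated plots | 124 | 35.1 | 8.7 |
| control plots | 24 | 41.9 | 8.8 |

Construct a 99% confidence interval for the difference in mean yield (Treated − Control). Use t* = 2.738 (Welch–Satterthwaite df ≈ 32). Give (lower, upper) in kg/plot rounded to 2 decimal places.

(-12.16, -1.44)

Standard errors of each mean: 8.7/√124 = 0.7813 and 8.8/√24 = 1.7963.
SE(x̄₁ − x̄₂) = √(0.7813² + 1.7963²) = 1.9589 for independent samples with unequal variances.
With t* = 2.738, the margin is 2.738 × 1.9589 = 5.3635.
x̄₁ − x̄₂ = 35.1 − 41.9 = -6.8000; the interval is -6.8000 ± 5.3635 = (-12.16, -1.44).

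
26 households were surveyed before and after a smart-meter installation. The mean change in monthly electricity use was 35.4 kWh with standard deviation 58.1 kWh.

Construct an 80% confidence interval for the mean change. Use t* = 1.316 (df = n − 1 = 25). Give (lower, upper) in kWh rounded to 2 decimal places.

(20.41, 50.39)

Paired design: SE = s_d/√n = 58.1/√26 = 11.3943.
t* = 1.316; margin of error = 1.316 × 11.3943 = 14.9949.
35.4 ± 14.9949 → (20.41, 50.39).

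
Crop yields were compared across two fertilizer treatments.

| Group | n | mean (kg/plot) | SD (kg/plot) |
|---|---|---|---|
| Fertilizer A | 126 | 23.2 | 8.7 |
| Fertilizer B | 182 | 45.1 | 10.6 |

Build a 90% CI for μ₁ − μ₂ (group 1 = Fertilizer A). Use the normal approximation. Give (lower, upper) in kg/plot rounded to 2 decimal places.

SE₁ = s₁/√n₁ = 8.7/√126 = 0.7751; SE₂ = 10.6/√182 = 0.7857.
Independent samples, unequal variances: SE_diff = √(SE₁² + SE₂²) = √(0.60078001 + 0.61732449) = 1.1037.
z* = 1.645, so margin of error = 1.645 × 1.1037 = 1.8156.
Difference in means = 23.2 − 45.1 = -21.9000.
-21.9000 ± 1.8156 → (-23.72, -20.08).

(-23.72, -20.08)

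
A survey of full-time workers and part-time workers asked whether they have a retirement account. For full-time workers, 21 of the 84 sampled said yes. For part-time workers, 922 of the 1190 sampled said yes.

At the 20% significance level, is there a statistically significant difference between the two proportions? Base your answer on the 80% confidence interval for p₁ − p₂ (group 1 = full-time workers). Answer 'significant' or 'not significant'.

First, p̂₁ = 21/84 = 0.2500; p̂₂ = 922/1190 = 0.7748.
The two standard errors are √(0.2500×0.7500/84) = 0.04725 and √(0.7748×0.2252/1190) = 0.01211.
Because the samples are independent, SE_diff = √(0.04725² + 0.01211²) = 0.04878.
Using z* = 1.282 for 80%, ME = 1.282 × 0.04878 = 0.06254.
p̂₁ − p̂₂ = -0.5248; interval -0.5248 ± 0.06254 gives (-0.58734, -0.46226).
The interval (-0.58734, -0.46226) does not contain 0, so the difference is significant.

significant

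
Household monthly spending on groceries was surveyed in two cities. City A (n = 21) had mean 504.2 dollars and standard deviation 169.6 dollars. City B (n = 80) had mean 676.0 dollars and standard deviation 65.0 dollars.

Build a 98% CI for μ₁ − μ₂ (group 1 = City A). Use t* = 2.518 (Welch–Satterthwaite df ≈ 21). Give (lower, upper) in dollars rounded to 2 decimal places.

SE₁ = s₁/√n₁ = 169.6/√21 = 37.0098; SE₂ = 65.0/√80 = 7.2672.
Independent samples, unequal variances: SE_diff = √(SE₁² + SE₂²) = √(1369.72529604 + 52.81219584) = 37.7165.
t* = 2.518, so margin of error = 2.518 × 37.7165 = 94.9701.
Difference in means = 504.2 − 676.0 = -171.8000.
-171.8000 ± 94.9701 → (-266.77, -76.83).

(-266.77, -76.83)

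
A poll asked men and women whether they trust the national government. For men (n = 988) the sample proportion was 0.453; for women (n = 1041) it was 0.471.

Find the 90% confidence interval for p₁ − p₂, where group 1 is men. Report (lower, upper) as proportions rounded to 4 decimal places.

(-0.0544, 0.0184)

The two standard errors are √(0.4530×0.5470/988) = 0.01584 and √(0.4710×0.5290/1041) = 0.01547.
Because the samples are independent, SE_diff = √(0.01584² + 0.01547²) = 0.02214.
Using z* = 1.645 for 90%, ME = 1.645 × 0.02214 = 0.03642.
p̂₁ − p̂₂ = -0.0180; interval -0.0180 ± 0.03642 gives (-0.0544, 0.0184).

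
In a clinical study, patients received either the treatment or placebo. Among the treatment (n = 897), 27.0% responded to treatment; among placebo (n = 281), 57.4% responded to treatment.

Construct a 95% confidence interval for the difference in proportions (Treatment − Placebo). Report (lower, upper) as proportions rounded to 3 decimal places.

(-0.369, -0.239)

Each SE is √(p̂(1−p̂)/n): √(0.2700·0.7300/897) = 0.01482 and √(0.5740·0.4260/281) = 0.02950.
SE(p̂₁ − p̂₂) = √(SE₁² + SE₂²) = √(0.0002196324 + 0.00087025) = 0.03301, since the two samples are independent.
At 95% confidence z* = 1.960; margin = 1.960 × 0.03301 = 0.06470.
The difference is 0.2700 − 0.5740 = -0.3040, so the interval is -0.3040 ± 0.06470 = (-0.369, -0.239).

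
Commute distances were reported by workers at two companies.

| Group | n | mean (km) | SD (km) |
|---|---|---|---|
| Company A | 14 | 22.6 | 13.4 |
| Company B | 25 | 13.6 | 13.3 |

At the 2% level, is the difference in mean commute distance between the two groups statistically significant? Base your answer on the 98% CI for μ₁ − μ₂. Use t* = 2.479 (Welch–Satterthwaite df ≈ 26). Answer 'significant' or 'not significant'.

SE₁ = s₁/√n₁ = 13.4/√14 = 3.5813; SE₂ = 13.3/√25 = 2.6600.
Independent samples, unequal variances: SE_diff = √(SE₁² + SE₂²) = √(12.82570969 + 7.0756) = 4.4611.
t* = 2.479, so margin of error = 2.479 × 4.4611 = 11.0591.
Difference in means = 22.6 − 13.6 = 9.0000.
9.0000 ± 11.0591 → (-2.0591, 20.0591).
The interval (-2.0591, 20.0591) contains 0, so the difference is not significant.

not significant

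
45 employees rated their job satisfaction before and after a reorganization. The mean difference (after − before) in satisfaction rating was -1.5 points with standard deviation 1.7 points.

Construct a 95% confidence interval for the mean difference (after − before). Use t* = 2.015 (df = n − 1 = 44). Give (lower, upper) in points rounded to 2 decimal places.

Paired design: SE = s_d/√n = 1.7/√45 = 0.2534.
t* = 2.015; margin of error = 2.015 × 0.2534 = 0.5106.
-1.5 ± 0.5106 → (-2.01, -0.99).

(-2.01, -0.99)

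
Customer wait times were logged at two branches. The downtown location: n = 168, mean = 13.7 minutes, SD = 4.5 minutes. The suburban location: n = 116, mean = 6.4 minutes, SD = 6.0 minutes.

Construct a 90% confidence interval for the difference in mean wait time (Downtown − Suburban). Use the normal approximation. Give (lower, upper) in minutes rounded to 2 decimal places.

SE₁ = s₁/√n₁ = 4.5/√168 = 0.3472; SE₂ = 6.0/√116 = 0.5571.
Independent samples, unequal variances: SE_diff = √(SE₁² + SE₂²) = √(0.12054784 + 0.31036041) = 0.6564.
z* = 1.645, so margin of error = 1.645 × 0.6564 = 1.0798.
Difference in means = 13.7 − 6.4 = 7.3000.
7.3000 ± 1.0798 → (6.22, 8.38).

(6.22, 8.38)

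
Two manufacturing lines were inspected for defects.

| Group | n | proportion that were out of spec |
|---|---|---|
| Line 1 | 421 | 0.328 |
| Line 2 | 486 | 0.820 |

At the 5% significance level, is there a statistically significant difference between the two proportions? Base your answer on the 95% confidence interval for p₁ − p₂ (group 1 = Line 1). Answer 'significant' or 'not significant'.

significant

Each SE is √(p̂(1−p̂)/n): √(0.3280·0.6720/421) = 0.02288 and √(0.8200·0.1800/486) = 0.01743.
SE(p̂₁ − p̂₂) = √(SE₁² + SE₂²) = √(0.0005234944 + 0.0003038049) = 0.02876, since the two samples are independent.
At 95% confidence z* = 1.960; margin = 1.960 × 0.02876 = 0.05637.
The difference is 0.3280 − 0.8200 = -0.4920, so the interval is -0.4920 ± 0.05637 = (-0.54837, -0.43563).
The interval (-0.54837, -0.43563) does not contain 0, so the difference is significant.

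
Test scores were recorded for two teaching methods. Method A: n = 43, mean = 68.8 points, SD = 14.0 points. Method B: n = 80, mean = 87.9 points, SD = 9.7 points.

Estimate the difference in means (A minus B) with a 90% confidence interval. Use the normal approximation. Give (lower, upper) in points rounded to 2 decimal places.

(-23.04, -15.16)

SE₁ = s₁/√n₁ = 14.0/√43 = 2.1350; SE₂ = 9.7/√80 = 1.0845.
Independent samples, unequal variances: SE_diff = √(SE₁² + SE₂²) = √(4.558225 + 1.17614025) = 2.3947.
z* = 1.645, so margin of error = 1.645 × 2.3947 = 3.9393.
Difference in means = 68.8 − 87.9 = -19.1000.
-19.1000 ± 3.9393 → (-23.04, -15.16).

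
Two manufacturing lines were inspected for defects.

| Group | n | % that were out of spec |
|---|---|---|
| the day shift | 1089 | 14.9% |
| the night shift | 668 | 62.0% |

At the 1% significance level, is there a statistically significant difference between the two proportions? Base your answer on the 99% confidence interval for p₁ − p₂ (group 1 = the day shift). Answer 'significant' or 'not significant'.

Each SE is √(p̂(1−p̂)/n): √(0.1490·0.8510/1089) = 0.01079 and √(0.6200·0.3800/668) = 0.01878.
SE(p̂₁ − p̂₂) = √(SE₁² + SE₂²) = √(0.0001164241 + 0.0003526884) = 0.02166, since the two samples are independent.
At 99% confidence z* = 2.576; margin = 2.576 × 0.02166 = 0.05580.
The difference is 0.1490 − 0.6200 = -0.4710, so the interval is -0.4710 ± 0.05580 = (-0.52680, -0.41520).
The interval (-0.52680, -0.41520) does not contain 0, so the difference is significant.

significant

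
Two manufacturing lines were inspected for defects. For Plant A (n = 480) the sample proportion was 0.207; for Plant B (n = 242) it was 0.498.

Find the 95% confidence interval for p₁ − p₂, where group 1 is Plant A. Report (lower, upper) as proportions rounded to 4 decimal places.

(-0.3637, -0.2183)

Each SE is √(p̂(1−p̂)/n): √(0.2070·0.7930/480) = 0.01849 and √(0.4980·0.5020/242) = 0.03214.
SE(p̂₁ − p̂₂) = √(SE₁² + SE₂²) = √(0.0003418801 + 0.0010329796) = 0.03708, since the two samples are independent.
At 95% confidence z* = 1.960; margin = 1.960 × 0.03708 = 0.07268.
The difference is 0.2070 − 0.4980 = -0.2910, so the interval is -0.2910 ± 0.07268 = (-0.3637, -0.2183).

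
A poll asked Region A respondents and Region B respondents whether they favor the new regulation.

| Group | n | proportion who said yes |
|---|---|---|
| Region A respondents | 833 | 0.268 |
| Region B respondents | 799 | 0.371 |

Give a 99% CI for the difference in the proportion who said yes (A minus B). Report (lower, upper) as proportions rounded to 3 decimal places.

(-0.162, -0.044)

Each SE is √(p̂(1−p̂)/n): √(0.2680·0.7320/833) = 0.01535 and √(0.3710·0.6290/799) = 0.01709.
SE(p̂₁ − p̂₂) = √(SE₁² + SE₂²) = √(0.0002356225 + 0.0002920681) = 0.02297, since the two samples are independent.
At 99% confidence z* = 2.576; margin = 2.576 × 0.02297 = 0.05917.
The difference is 0.2680 − 0.3710 = -0.1030, so the interval is -0.1030 ± 0.05917 = (-0.162, -0.044).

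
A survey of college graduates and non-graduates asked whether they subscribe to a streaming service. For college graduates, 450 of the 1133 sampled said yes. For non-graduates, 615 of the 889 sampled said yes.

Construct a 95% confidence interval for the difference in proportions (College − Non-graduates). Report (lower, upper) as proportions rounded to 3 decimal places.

First, p̂₁ = 450/1133 = 0.3972; p̂₂ = 615/889 = 0.6918.
The two standard errors are √(0.3972×0.6028/1133) = 0.01454 and √(0.6918×0.3082/889) = 0.01549.
Because the samples are independent, SE_diff = √(0.01454² + 0.01549²) = 0.02125.
Using z* = 1.960 for 95%, ME = 1.960 × 0.02125 = 0.04165.
p̂₁ − p̂₂ = -0.2946; interval -0.2946 ± 0.04165 gives (-0.336, -0.253).

(-0.336, -0.253)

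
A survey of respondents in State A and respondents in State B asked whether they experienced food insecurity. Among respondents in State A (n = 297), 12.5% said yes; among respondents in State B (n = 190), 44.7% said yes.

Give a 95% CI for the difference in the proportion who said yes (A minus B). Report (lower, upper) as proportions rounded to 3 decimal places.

(-0.402, -0.242)

Each SE is √(p̂(1−p̂)/n): √(0.1250·0.8750/297) = 0.01919 and √(0.4470·0.5530/190) = 0.03607.
SE(p̂₁ − p̂₂) = √(SE₁² + SE₂²) = √(0.0003682561 + 0.0013010449) = 0.04086, since the two samples are independent.
At 95% confidence z* = 1.960; margin = 1.960 × 0.04086 = 0.08009.
The difference is 0.1250 − 0.4470 = -0.3220, so the interval is -0.3220 ± 0.08009 = (-0.402, -0.242).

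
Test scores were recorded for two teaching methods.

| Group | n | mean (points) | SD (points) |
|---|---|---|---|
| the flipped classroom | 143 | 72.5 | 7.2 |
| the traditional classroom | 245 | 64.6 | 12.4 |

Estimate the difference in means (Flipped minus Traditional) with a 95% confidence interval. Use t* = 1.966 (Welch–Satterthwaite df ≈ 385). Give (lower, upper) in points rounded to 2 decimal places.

Standard errors of each mean: 7.2/√143 = 0.6021 and 12.4/√245 = 0.7922.
SE(x̄₁ − x̄₂) = √(0.6021² + 0.7922²) = 0.9950 for independent samples with unequal variances.
With t* = 1.966, the margin is 1.966 × 0.9950 = 1.9562.
x̄₁ − x̄₂ = 72.5 − 64.6 = 7.9000; the interval is 7.9000 ± 1.9562 = (5.94, 9.86).

(5.94, 9.86)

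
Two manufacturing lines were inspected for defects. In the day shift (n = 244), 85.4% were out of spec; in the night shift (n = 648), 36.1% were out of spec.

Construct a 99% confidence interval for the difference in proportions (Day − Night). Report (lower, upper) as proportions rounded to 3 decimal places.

Each SE is √(p̂(1−p̂)/n): √(0.8540·0.1460/244) = 0.02261 and √(0.3610·0.6390/648) = 0.01887.
SE(p̂₁ − p̂₂) = √(SE₁² + SE₂²) = √(0.0005112121 + 0.0003560769) = 0.02945, since the two samples are independent.
At 99% confidence z* = 2.576; margin = 2.576 × 0.02945 = 0.07586.
The difference is 0.8540 − 0.3610 = 0.4930, so the interval is 0.4930 ± 0.07586 = (0.417, 0.569).

(0.417, 0.569)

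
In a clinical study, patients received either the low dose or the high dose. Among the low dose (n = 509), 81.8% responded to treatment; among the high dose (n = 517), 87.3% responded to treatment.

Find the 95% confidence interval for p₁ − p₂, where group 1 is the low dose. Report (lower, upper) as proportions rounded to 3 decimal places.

(-0.099, -0.011)

SE₁ = √(p̂₁(1−p̂₁)/n₁) = √(0.8180·0.1820/509) = 0.01710; SE₂ = √(0.8730·0.1270/517) = 0.01464.
Independent samples: SE of the difference = √(SE₁² + SE₂²) = √(0.00029241 + 0.0002143296) = 0.02251.
z* for 95% confidence is 1.960, so the margin of error is 1.960 × 0.02251 = 0.04412.
Point estimate p̂₁ − p̂₂ = 0.8180 − 0.8730 = -0.0550.
-0.0550 ± 0.04412 → (-0.099, -0.011).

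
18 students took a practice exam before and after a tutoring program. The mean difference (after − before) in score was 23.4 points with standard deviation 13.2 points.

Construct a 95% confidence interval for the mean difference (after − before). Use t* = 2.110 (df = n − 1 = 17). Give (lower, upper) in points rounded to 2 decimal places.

Paired design: SE = s_d/√n = 13.2/√18 = 3.1113.
t* = 2.110; margin of error = 2.110 × 3.1113 = 6.5648.
23.4 ± 6.5648 → (16.84, 29.96).

(16.84, 29.96)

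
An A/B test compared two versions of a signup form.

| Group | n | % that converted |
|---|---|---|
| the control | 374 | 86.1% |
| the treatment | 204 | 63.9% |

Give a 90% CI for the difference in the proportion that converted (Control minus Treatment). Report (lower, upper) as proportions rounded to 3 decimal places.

Each SE is √(p̂(1−p̂)/n): √(0.8610·0.1390/374) = 0.01789 and √(0.6390·0.3610/204) = 0.03363.
SE(p̂₁ − p̂₂) = √(SE₁² + SE₂²) = √(0.0003200521 + 0.0011309769) = 0.03809, since the two samples are independent.
At 90% confidence z* = 1.645; margin = 1.645 × 0.03809 = 0.06266.
The difference is 0.8610 − 0.6390 = 0.2220, so the interval is 0.2220 ± 0.06266 = (0.159, 0.285).

(0.159, 0.285)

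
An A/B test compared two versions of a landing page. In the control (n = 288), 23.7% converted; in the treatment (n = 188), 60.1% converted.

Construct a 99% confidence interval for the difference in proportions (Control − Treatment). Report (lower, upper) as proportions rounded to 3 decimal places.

Each SE is √(p̂(1−p̂)/n): √(0.2370·0.7630/288) = 0.02506 and √(0.6010·0.3990/188) = 0.03571.
SE(p̂₁ − p̂₂) = √(SE₁² + SE₂²) = √(0.0006280036 + 0.0012752041) = 0.04363, since the two samples are independent.
At 99% confidence z* = 2.576; margin = 2.576 × 0.04363 = 0.11239.
The difference is 0.2370 − 0.6010 = -0.3640, so the interval is -0.3640 ± 0.11239 = (-0.476, -0.252).

(-0.476, -0.252)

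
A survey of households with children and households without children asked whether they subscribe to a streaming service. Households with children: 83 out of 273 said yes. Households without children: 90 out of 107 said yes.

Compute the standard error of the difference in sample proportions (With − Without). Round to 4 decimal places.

0.0450

Sample proportions: 83/273 = 0.3040, 90/107 = 0.8411.
Each SE is √(p̂(1−p̂)/n): √(0.3040·0.6960/273) = 0.02784 and √(0.8411·0.1589/107) = 0.03534.
SE(p̂₁ − p̂₂) = √(SE₁² + SE₂²) = √(0.0007750656 + 0.0012489156) = 0.04499, since the two samples are independent.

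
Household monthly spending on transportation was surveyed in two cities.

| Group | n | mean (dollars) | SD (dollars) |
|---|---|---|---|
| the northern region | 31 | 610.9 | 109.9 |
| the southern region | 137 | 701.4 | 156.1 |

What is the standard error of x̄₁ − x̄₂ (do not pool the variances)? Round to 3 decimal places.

23.822

Per-group SEs: s₁/√n₁ = 109.9/√31 = 19.7386, s₂/√n₂ = 156.1/√137 = 13.3365.
Unpooled SE of the difference: √(389.61232996 + 177.86223225) = 23.8217.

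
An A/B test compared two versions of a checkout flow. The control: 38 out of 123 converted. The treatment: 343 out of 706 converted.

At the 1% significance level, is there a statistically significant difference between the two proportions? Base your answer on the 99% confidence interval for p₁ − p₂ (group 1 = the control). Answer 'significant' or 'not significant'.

significant

Sample proportions: 38/123 = 0.3089, 343/706 = 0.4858.
Each SE is √(p̂(1−p̂)/n): √(0.3089·0.6911/123) = 0.04166 and √(0.4858·0.5142/706) = 0.01881.
SE(p̂₁ − p̂₂) = √(SE₁² + SE₂²) = √(0.0017355556 + 0.0003538161) = 0.04571, since the two samples are independent.
At 99% confidence z* = 2.576; margin = 2.576 × 0.04571 = 0.11775.
The difference is 0.3089 − 0.4858 = -0.1769, so the interval is -0.1769 ± 0.11775 = (-0.29465, -0.05915).
The interval (-0.29465, -0.05915) does not contain 0, so the difference is significant.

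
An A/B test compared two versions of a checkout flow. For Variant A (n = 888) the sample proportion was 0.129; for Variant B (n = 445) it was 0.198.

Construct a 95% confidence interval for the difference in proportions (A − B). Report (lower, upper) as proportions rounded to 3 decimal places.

Each SE is √(p̂(1−p̂)/n): √(0.1290·0.8710/888) = 0.01125 and √(0.1980·0.8020/445) = 0.01889.
SE(p̂₁ − p̂₂) = √(SE₁² + SE₂²) = √(0.0001265625 + 0.0003568321) = 0.02199, since the two samples are independent.
At 95% confidence z* = 1.960; margin = 1.960 × 0.02199 = 0.04310.
The difference is 0.1290 − 0.1980 = -0.0690, so the interval is -0.0690 ± 0.04310 = (-0.112, -0.026).

(-0.112, -0.026)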